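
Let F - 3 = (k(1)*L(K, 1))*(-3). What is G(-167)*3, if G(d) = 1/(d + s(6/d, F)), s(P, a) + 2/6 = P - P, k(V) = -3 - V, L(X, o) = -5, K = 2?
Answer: -9/502 ≈ -0.017928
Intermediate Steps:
F = -57 (F = 3 + ((-3 - 1*1)*(-5))*(-3) = 3 + ((-3 - 1)*(-5))*(-3) = 3 - 4*(-5)*(-3) = 3 + 20*(-3) = 3 - 60 = -57)
s(P, a) = -⅓ (s(P, a) = -⅓ + (P - P) = -⅓ + 0 = -⅓)
G(d) = 1/(-⅓ + d) (G(d) = 1/(d - ⅓) = 1/(-⅓ + d))
G(-167)*3 = (3/(-1 + 3*(-167)))*3 = (3/(-1 - 501))*3 = (3/(-502))*3 = (3*(-1/502))*3 = -3/502*3 = -9/502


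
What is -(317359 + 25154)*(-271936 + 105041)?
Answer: 57163707135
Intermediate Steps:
-(317359 + 25154)*(-271936 + 105041) = -342513*(-166895) = -1*(-57163707135) = 57163707135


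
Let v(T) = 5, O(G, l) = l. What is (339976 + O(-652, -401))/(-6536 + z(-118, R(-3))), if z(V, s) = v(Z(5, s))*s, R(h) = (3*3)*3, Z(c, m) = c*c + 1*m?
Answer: -339575/6401 ≈ -53.050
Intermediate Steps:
Z(c, m) = m + c**2 (Z(c, m) = c**2 + m = m + c**2)
R(h) = 27 (R(h) = 9*3 = 27)
z(V, s) = 5*s
(339976 + O(-652, -401))/(-6536 + z(-118, R(-3))) = (339976 - 401)/(-6536 + 5*27) = 339575/(-6536 + 135) = 339575/(-6401) = 339575*(-1/6401) = -339575/6401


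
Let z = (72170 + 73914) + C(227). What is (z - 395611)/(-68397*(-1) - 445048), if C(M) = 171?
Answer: 249356/376651 ≈ 0.66203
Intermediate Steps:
z = 146255 (z = (72170 + 73914) + 171 = 146084 + 171 = 146255)
(z - 395611)/(-68397*(-1) - 445048) = (146255 - 395611)/(-68397*(-1) - 445048) = -249356/(68397 - 445048) = -249356/(-376651) = -249356*(-1/376651) = 249356/376651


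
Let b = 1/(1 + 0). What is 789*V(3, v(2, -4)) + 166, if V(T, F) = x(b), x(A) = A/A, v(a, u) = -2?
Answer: 955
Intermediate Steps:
b = 1 (b = 1/1 = 1)
x(A) = 1
V(T, F) = 1
789*V(3, v(2, -4)) + 166 = 789*1 + 166 = 789 + 166 = 955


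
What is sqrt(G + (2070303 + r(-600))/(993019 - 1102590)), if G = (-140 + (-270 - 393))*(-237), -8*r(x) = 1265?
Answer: sqrt(36553755920042438)/438284 ≈ 436.22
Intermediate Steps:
r(x) = -1265/8 (r(x) = -1/8*1265 = -1265/8)
G = 190311 (G = (-140 - 663)*(-237) = -803*(-237) = 190311)
sqrt(G + (2070303 + r(-600))/(993019 - 1102590)) = sqrt(190311 + (2070303 - 1265/8)/(993019 - 1102590)) = sqrt(190311 + (16561159/8)/(-109571)) = sqrt(190311 + (16561159/8)*(-1/109571)) = sqrt(190311 - 16561159/876568) = sqrt(166803971489/876568) = sqrt(36553755920042438)/438284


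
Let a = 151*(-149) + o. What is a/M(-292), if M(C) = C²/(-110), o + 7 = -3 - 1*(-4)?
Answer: 1237775/42632 ≈ 29.034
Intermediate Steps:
o = -6 (o = -7 + (-3 - 1*(-4)) = -7 + (-3 + 4) = -7 + 1 = -6)
a = -22505 (a = 151*(-149) - 6 = -22499 - 6 = -22505)
M(C) = -C²/110
a/M(-292) = -22505/((-1/110*(-292)²)) = -22505/((-1/110*85264)) = -22505/(-42632/55) = -22505*(-55/42632) = 1237775/42632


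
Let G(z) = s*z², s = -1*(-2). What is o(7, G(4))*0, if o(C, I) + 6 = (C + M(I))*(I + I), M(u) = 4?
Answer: 0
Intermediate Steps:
s = 2
G(z) = 2*z²
o(C, I) = -6 + 2*I*(4 + C) (o(C, I) = -6 + (C + 4)*(I + I) = -6 + (4 + C)*(2*I) = -6 + 2*I*(4 + C))
o(7, G(4))*0 = (-6 + 8*(2*4²) + 2*7*(2*4²))*0 = (-6 + 8*(2*16) + 2*7*(2*16))*0 = (-6 + 8*32 + 2*7*32)*0 = (-6 + 256 + 448)*0 = 698*0 = 0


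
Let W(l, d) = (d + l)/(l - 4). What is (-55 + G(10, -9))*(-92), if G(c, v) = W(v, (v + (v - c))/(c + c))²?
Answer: 125028/25 ≈ 5001.1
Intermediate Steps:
W(l, d) = (d + l)/(-4 + l)
G(c, v) = (v + (-c + 2*v)/(2*c))²/(-4 + v)² (G(c, v) = (((v + (v - c))/(c + c) + v)/(-4 + v))² = (((-c + 2*v)/((2*c)) + v)/(-4 + v))² = (((-c + 2*v)*(1/(2*c)) + v)/(-4 + v))² = (((-c + 2*v)/(2*c) + v)/(-4 + v))² = ((v + (-c + 2*v)/(2*c))/(-4 + v))² = (v + (-c + 2*v)/(2*c))²/(-4 + v)²)
(-55 + G(10, -9))*(-92) = (-55 + (¼)*(2*(-9) + 10*(-1 + 2*(-9)))²/(10²*(-4 - 9)²))*(-92) = (-55 + (¼)*(1/100)*(-18 + 10*(-1 - 18))²/(-13)²)*(-92) = (-55 + (¼)*(1/100)*(1/169)*(-18 + 10*(-19))²)*(-92) = (-55 + (¼)*(1/100)*(1/169)*(-18 - 190)²)*(-92) = (-55 + (¼)*(1/100)*(1/169)*(-208)²)*(-92) = (-55 + (¼)*(1/100)*(1/169)*43264)*(-92) = (-55 + 16/25)*(-92) = -1359/25*(-92) = 125028/25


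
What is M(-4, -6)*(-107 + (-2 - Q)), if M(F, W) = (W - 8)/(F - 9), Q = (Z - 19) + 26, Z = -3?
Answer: -1582/13 ≈ -121.69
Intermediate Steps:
Q = 4 (Q = (-3 - 19) + 26 = -22 + 26 = 4)
M(F, W) = (-8 + W)/(-9 + F)
M(-4, -6)*(-107 + (-2 - Q)) = ((-8 - 6)/(-9 - 4))*(-107 + (-2 - 1*4)) = (-14/(-13))*(-107 + (-2 - 4)) = (-1/13*(-14))*(-107 - 6) = (14/13)*(-113) = -1582/13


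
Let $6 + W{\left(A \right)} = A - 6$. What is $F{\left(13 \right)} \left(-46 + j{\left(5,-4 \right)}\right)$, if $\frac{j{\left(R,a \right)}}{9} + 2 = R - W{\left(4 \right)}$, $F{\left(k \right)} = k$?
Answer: $689$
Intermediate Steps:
$W{\left(A \right)} = -12 + A$ ($W{\left(A \right)} = -6 + \left(A - 6\right) = -6 + \left(-6 + A\right) = -12 + A$)
$j{\left(R,a \right)} = 54 + 9 R$ ($j{\left(R,a \right)} = -18 + 9 \left(R - \left(-12 + 4\right)\right) = -18 + 9 \left(R - -8\right) = -18 + 9 \left(R + 8\right) = -18 + 9 \left(8 + R\right) = -18 + \left(72 + 9 R\right) = 54 + 9 R$)
$F{\left(13 \right)} \left(-46 + j{\left(5,-4 \right)}\right) = 13 \left(-46 + \left(54 + 9 \cdot 5\right)\right) = 13 \left(-46 + \left(54 + 45\right)\right) = 13 \left(-46 + 99\right) = 13 \cdot 53 = 689$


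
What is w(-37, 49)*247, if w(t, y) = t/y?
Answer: -9139/49 ≈ -186.51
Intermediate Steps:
w(-37, 49)*247 = -37/49*247 = -9139/49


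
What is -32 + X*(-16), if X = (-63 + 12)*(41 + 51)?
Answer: 75040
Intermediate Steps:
X = -4692 (X = -51*92 = -4692)
-32 + X*(-16) = -32 - 4692*(-16) = -32 + 75072 = 75040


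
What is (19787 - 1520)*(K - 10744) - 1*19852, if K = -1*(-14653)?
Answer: 71385851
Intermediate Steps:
K = 14653
(19787 - 1520)*(K - 10744) - 1*19852 = (19787 - 1520)*(14653 - 10744) - 1*19852 = 18267*3909 - 19852 = 71405703 - 19852 = 71385851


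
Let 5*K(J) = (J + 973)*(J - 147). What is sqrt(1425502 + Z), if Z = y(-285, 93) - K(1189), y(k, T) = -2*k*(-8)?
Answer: sqrt(24259530)/5 ≈ 985.08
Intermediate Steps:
y(k, T) = 16*k
K(J) = (-147 + J)*(973 + J)/5 (K(J) = ((J + 973)*(J - 147))/5 = ((973 + J)*(-147 + J))/5 = ((-147 + J)*(973 + J))/5 = (-147 + J)*(973 + J)/5)
Z = -2275604/5 (Z = 16*(-285) - (-143031/5 + (1/5)*1189**2 + (826/5)*1189) = -4560 - (-143031/5 + (1/5)*1413721 + 982114/5) = -4560 - (-143031/5 + 1413721/5 + 982114/5) = -4560 - 1*2252804/5 = -4560 - 2252804/5 = -2275604/5 ≈ -4.5512e+5)
sqrt(1425502 + Z) = sqrt(1425502 - 2275604/5) = sqrt(4851906/5) = sqrt(24259530)/5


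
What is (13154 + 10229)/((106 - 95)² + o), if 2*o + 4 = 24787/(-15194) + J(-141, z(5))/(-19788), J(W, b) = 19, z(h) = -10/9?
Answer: 7030306403976/35533018847 ≈ 197.85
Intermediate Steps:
z(h) = -10/9 (z(h) = -10*⅑ = -10/9)
o = -846704665/300658872 (o = -2 + (24787/(-15194) + 19/(-19788))/2 = -2 + (24787*(-1/15194) + 19*(-1/19788))/2 = -2 + (-24787/15194 - 19/19788)/2 = -2 + (½)*(-245386921/150329436) = -2 - 245386921/300658872 = -846704665/300658872 ≈ -2.8162)
(13154 + 10229)/((106 - 95)² + o) = (13154 + 10229)/((106 - 95)² - 846704665/300658872) = 23383/(11² - 846704665/300658872) = 23383/(121 - 846704665/300658872) = 23383/(35533018847/300658872) = 23383*(300658872/35533018847) = 7030306403976/35533018847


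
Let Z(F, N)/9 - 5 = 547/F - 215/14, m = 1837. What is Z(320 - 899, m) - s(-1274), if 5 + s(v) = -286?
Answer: 511443/2702 ≈ 189.28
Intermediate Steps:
Z(F, N) = -1305/14 + 4923/F (Z(F, N) = 45 + 9*(547/F - 215/14) = 45 + 9*(-215/14 + 547/F) = 45 + (-1935/14 + 4923/F) = -1305/14 + 4923/F)
s(v) = -291 (s(v) = -5 - 286 = -291)
Z(320 - 899, m) - s(-1274) = (-1305/14 + 4923/(320 - 899)) - 1*(-291) = (-1305/14 + 4923/(-579)) + 291 = (-1305/14 + 4923*(-1/579)) + 291 = (-1305/14 - 1641/193) + 291 = -274839/2702 + 291 = 511443/2702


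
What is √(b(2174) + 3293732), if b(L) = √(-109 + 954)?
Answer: √(3293732 + 13*√5) ≈ 1814.9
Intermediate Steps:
b(L) = 13*√5 (b(L) = √845 = 13*√5)
√(b(2174) + 3293732) = √(13*√5 + 3293732) = √(3293732 + 13*√5)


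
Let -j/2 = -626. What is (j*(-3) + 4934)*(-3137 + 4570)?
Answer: 1688074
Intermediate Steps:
j = 1252 (j = -2*(-626) = 1252)
(j*(-3) + 4934)*(-3137 + 4570) = (1252*(-3) + 4934)*(-3137 + 4570) = (-3756 + 4934)*1433 = 1178*1433 = 1688074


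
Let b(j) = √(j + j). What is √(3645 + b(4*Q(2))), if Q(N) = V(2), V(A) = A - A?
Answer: 27*√5 ≈ 60.374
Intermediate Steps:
V(A) = 0
Q(N) = 0
b(j) = √2*√j (b(j) = √(2*j) = √2*√j)
√(3645 + b(4*Q(2))) = √(3645 + √2*√(4*0)) = √(3645 + √2*√0) = √(3645 + √2*0) = √(3645 + 0) = √3645 = 27*√5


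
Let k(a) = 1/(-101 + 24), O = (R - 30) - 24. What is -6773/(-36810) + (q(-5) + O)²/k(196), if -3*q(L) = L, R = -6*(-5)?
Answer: -157079333/4090 ≈ -38406.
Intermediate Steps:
R = 30
q(L) = -L/3
O = -24 (O = (30 - 30) - 24 = 0 - 24 = -24)
k(a) = -1/77 (k(a) = 1/(-77) = -1/77)
-6773/(-36810) + (q(-5) + O)²/k(196) = -6773/(-36810) + (-⅓*(-5) - 24)²/(-1/77) = -6773*(-1/36810) + (5/3 - 24)²*(-77) = 6773/36810 + (-67/3)²*(-77) = 6773/36810 + (4489/9)*(-77) = 6773/36810 - 345653/9 = -157079333/4090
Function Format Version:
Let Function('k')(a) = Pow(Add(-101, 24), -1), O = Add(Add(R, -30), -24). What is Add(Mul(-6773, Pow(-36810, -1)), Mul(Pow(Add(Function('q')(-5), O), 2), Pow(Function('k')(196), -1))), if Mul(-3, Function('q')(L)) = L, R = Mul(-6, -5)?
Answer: Rational(-157079333, 4090) ≈ -38406.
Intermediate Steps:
R = 30
Function('q')(L) = Mul(Rational(-1, 3), L)
O = -24 (O = Add(Add(30, -30), -24) = Add(0, -24) = -24)
Function('k')(a) = Rational(-1, 77) (Function('k')(a) = Pow(-77, -1) = Rational(-1, 77))
Add(Mul(-6773, Pow(-36810, -1)), Mul(Pow(Add(Function('q')(-5), O), 2), Pow(Function('k')(196), -1))) = Add(Mul(-6773, Pow(-36810, -1)), Mul(Pow(Add(Mul(Rational(-1, 3), -5), -24), 2), Pow(Rational(-1, 77), -1))) = Add(Mul(-6773, Rational(-1, 36810)), Mul(Pow(Add(Rational(5, 3), -24), 2), -77)) = Add(Rational(6773, 36810), Mul(Pow(Rational(-67, 3), 2), -77)) = Add(Rational(6773, 36810), Mul(Rational(4489, 9), -77)) = Add(Rational(6773, 36810), Rational(-345653, 9)) = Rational(-157079333, 4090)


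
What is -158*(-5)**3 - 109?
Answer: 19641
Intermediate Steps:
-158*(-5)**3 - 109 = -158*(-125) - 109 = 19750 - 109 = 19641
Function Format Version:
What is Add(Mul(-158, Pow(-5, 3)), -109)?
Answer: 19641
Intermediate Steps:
Add(Mul(-158, Pow(-5, 3)), -109) = Add(Mul(-158, -125), -109) = Add(19750, -109) = 19641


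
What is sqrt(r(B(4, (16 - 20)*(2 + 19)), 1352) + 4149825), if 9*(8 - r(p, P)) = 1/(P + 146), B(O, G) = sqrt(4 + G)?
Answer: sqrt(83810176660490)/4494 ≈ 2037.1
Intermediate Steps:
r(p, P) = 8 - 1/(9*(146 + P)) (r(p, P) = 8 - 1/(9*(P + 146)) = 8 - 1/(9*(146 + P)))
sqrt(r(B(4, (16 - 20)*(2 + 19)), 1352) + 4149825) = sqrt((10511 + 72*1352)/(9*(146 + 1352)) + 4149825) = sqrt((1/9)*(10511 + 97344)/1498 + 4149825) = sqrt((1/9)*(1/1498)*107855 + 4149825) = sqrt(107855/13482 + 4149825) = sqrt(55948048505/13482) = sqrt(83810176660490)/4494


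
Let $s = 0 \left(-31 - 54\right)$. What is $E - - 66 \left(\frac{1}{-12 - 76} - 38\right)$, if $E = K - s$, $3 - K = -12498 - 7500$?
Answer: $\frac{69969}{4} \approx 17492.0$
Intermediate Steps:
$K = 20001$ ($K = 3 - \left(-12498 - 7500\right) = 3 - -19998 = 3 + 19998 = 20001$)
$s = 0$ ($s = 0 \left(-85\right) = 0$)
$E = 20001$ ($E = 20001 - 0 = 20001 + 0 = 20001$)
$E - - 66 \left(\frac{1}{-12 - 76} - 38\right) = 20001 - - 66 \left(\frac{1}{-12 - 76} - 38\right) = 20001 - - 66 \left(\frac{1}{-88} - 38\right) = 20001 - - 66 \left(- \frac{1}{88} - 38\right) = 20001 - \left(-66\right) \left(- \frac{3345}{88}\right) = 20001 - \frac{10035}{4} = \frac{69969}{4}$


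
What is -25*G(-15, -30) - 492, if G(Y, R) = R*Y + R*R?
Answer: -34242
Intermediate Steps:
G(Y, R) = R² + R*Y (G(Y, R) = R*Y + R² = R² + R*Y)
-25*G(-15, -30) - 492 = -(-750)*(-30 - 15) - 492 = -(-750)*(-45) - 492 = -25*1350 - 492 = -33750 - 492 = -34242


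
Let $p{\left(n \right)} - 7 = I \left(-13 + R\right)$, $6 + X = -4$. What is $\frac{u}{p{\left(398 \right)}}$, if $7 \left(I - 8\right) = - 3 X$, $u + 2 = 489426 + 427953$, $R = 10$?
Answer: $- \frac{337981}{11} \approx -30726.0$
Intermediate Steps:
$X = -10$ ($X = -6 - 4 = -10$)
$u = 917377$ ($u = -2 + \left(489426 + 427953\right) = -2 + 917379 = 917377$)
$I = \frac{86}{7}$ ($I = 8 + \frac{\left(-3\right) \left(-10\right)}{7} = 8 + \frac{1}{7} \cdot 30 = 8 + \frac{30}{7} = \frac{86}{7} \approx 12.286$)
$p{\left(n \right)} = - \frac{209}{7}$ ($p{\left(n \right)} = 7 + \frac{86 \left(-13 + 10\right)}{7} = 7 + \frac{86}{7} \left(-3\right) = 7 - \frac{258}{7} = - \frac{209}{7}$)
$\frac{u}{p{\left(398 \right)}} = \frac{917377}{- \frac{209}{7}} = 917377 \left(- \frac{7}{209}\right) = - \frac{337981}{11}$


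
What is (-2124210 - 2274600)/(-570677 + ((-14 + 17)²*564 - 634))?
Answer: 293254/37749 ≈ 7.7685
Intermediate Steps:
(-2124210 - 2274600)/(-570677 + ((-14 + 17)²*564 - 634)) = -4398810/(-570677 + (3²*564 - 634)) = -4398810/(-570677 + (9*564 - 634)) = -4398810/(-570677 + (5076 - 634)) = -4398810/(-570677 + 4442) = -4398810/(-566235) = -4398810*(-1/566235) = 293254/37749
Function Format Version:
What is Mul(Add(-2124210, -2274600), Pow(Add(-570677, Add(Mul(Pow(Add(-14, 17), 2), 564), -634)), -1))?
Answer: Rational(293254, 37749) ≈ 7.7685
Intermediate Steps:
Mul(Add(-2124210, -2274600), Pow(Add(-570677, Add(Mul(Pow(Add(-14, 17), 2), 564), -634)), -1)) = Mul(-4398810, Pow(Add(-570677, Add(Mul(Pow(3, 2), 564), -634)), -1)) = Mul(-4398810, Pow(Add(-570677, Add(Mul(9, 564), -634)), -1)) = Mul(-4398810, Pow(Add(-570677, Add(5076, -634)), -1)) = Mul(-4398810, Pow(Add(-570677, 4442), -1)) = Mul(-4398810, Pow(-566235, -1)) = Mul(-4398810, Rational(-1, 566235)) = Rational(293254, 37749)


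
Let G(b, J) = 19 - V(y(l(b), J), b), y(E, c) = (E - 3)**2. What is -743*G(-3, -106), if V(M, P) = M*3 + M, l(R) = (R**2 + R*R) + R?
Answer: 413851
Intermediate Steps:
l(R) = R + 2*R**2 (l(R) = (R**2 + R**2) + R = 2*R**2 + R = R + 2*R**2)
y(E, c) = (-3 + E)**2
V(M, P) = 4*M (V(M, P) = 3*M + M = 4*M)
G(b, J) = 19 - 4*(-3 + b*(1 + 2*b))**2
-743*G(-3, -106) = -743*(19 - 4*(-3 - 3*(1 + 2*(-3)))**2) = -743*(19 - 4*(-3 - 3*(1 - 6))**2) = -743*(19 - 4*(-3 - 3*(-5))**2) = -743*(19 - 4*(-3 + 15)**2) = -743*(19 - 4*12**2) = -743*(19 - 4*144) = -743*(19 - 576) = -743*(-557) = 413851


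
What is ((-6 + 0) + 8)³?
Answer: 8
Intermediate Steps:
((-6 + 0) + 8)³ = (-6 + 8)³ = 2³ = 8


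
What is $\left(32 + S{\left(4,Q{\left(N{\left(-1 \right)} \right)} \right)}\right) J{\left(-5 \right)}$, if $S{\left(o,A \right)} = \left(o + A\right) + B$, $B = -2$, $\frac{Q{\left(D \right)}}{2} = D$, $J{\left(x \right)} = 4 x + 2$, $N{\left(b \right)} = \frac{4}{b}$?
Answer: $-468$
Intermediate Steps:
$J{\left(x \right)} = 2 + 4 x$
$Q{\left(D \right)} = 2 D$
$S{\left(o,A \right)} = -2 + A + o$ ($S{\left(o,A \right)} = \left(o + A\right) - 2 = \left(A + o\right) - 2 = -2 + A + o$)
$\left(32 + S{\left(4,Q{\left(N{\left(-1 \right)} \right)} \right)}\right) J{\left(-5 \right)} = \left(32 + \left(-2 + 2 \frac{4}{-1} + 4\right)\right) \left(2 + 4 \left(-5\right)\right) = \left(32 + \left(-2 + 2 \cdot 4 \left(-1\right) + 4\right)\right) \left(2 - 20\right) = \left(32 + \left(-2 + 2 \left(-4\right) + 4\right)\right) \left(-18\right) = \left(32 - 6\right) \left(-18\right) = 26 \left(-18\right) = -468$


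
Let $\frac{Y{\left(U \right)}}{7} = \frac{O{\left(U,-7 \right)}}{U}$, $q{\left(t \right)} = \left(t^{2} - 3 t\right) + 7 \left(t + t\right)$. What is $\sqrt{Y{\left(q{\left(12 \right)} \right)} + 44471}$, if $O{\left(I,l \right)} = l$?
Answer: $\frac{\sqrt{846902343}}{138} \approx 210.88$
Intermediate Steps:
$q{\left(t \right)} = t^{2} + 11 t$ ($q{\left(t \right)} = \left(t^{2} - 3 t\right) + 7 \cdot 2 t = \left(t^{2} - 3 t\right) + 14 t = t^{2} + 11 t$)
$Y{\left(U \right)} = - \frac{49}{U}$ ($Y{\left(U \right)} = 7 \left(- \frac{7}{U}\right) = - \frac{49}{U}$)
$\sqrt{Y{\left(q{\left(12 \right)} \right)} + 44471} = \sqrt{- \frac{49}{12 \left(11 + 12\right)} + 44471} = \sqrt{- \frac{49}{12 \cdot 23} + 44471} = \sqrt{- \frac{49}{276} + 44471} = \sqrt{\frac{12273947}{276}} = \frac{\sqrt{846902343}}{138}$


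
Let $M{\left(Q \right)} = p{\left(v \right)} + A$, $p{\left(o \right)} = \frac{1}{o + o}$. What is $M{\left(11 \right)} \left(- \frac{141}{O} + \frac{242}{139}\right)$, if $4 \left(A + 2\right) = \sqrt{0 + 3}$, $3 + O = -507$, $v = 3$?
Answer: $- \frac{174801}{47260} + \frac{47673 \sqrt{3}}{94520} \approx -2.8251$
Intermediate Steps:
$O = -510$ ($O = -3 - 507 = -510$)
$p{\left(o \right)} = \frac{1}{2 o}$
$A = -2 + \frac{\sqrt{3}}{4}$ ($A = -2 + \frac{\sqrt{0 + 3}}{4} = -2 + \frac{\sqrt{3}}{4} \approx -1.567$)
$M{\left(Q \right)} = - \frac{11}{6} + \frac{\sqrt{3}}{4}$ ($M{\left(Q \right)} = \frac{1}{2 \cdot 3} - \left(2 - \frac{\sqrt{3}}{4}\right) = \frac{1}{2} \cdot \frac{1}{3} - \left(2 - \frac{\sqrt{3}}{4}\right) = \frac{1}{6} - \left(2 - \frac{\sqrt{3}}{4}\right) = - \frac{11}{6} + \frac{\sqrt{3}}{4}$)
$M{\left(11 \right)} \left(- \frac{141}{O} + \frac{242}{139}\right) = \left(- \frac{11}{6} + \frac{\sqrt{3}}{4}\right) \left(- \frac{141}{-510} + \frac{242}{139}\right) = \left(- \frac{11}{6} + \frac{\sqrt{3}}{4}\right) \left(\left(-141\right) \left(- \frac{1}{510}\right) + 242 \cdot \frac{1}{139}\right) = \left(- \frac{11}{6} + \frac{\sqrt{3}}{4}\right) \left(\frac{47}{170} + \frac{242}{139}\right) = \left(- \frac{11}{6} + \frac{\sqrt{3}}{4}\right) \frac{47673}{23630} = - \frac{174801}{47260} + \frac{47673 \sqrt{3}}{94520}$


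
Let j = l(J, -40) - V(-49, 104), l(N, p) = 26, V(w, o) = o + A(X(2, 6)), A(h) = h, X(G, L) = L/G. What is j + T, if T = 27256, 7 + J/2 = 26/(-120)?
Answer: 27175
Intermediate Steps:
V(w, o) = 3 + o (V(w, o) = o + 6/2 = o + 6*(1/2) = o + 3 = 3 + o)
J = -433/30 (J = -14 + 2*(26/(-120)) = -14 + 2*(26*(-1/120)) = -14 + 2*(-13/60) = -14 - 13/30 = -433/30 ≈ -14.433)
j = -81 (j = 26 - (3 + 104) = 26 - 1*107 = 26 - 107 = -81)
j + T = -81 + 27256 = 27175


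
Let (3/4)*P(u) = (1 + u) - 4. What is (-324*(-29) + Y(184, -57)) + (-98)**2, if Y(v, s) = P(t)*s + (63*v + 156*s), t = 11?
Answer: 21092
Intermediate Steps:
P(u) = -4 + 4*u/3 (P(u) = 4*((1 + u) - 4)/3 = 4*(-3 + u)/3 = -4 + 4*u/3)
Y(v, s) = 63*v + 500*s/3 (Y(v, s) = (-4 + (4/3)*11)*s + (63*v + 156*s) = (-4 + 44/3)*s + (63*v + 156*s) = 32*s/3 + (63*v + 156*s) = 63*v + 500*s/3)
(-324*(-29) + Y(184, -57)) + (-98)**2 = (-324*(-29) + (63*184 + (500/3)*(-57))) + (-98)**2 = (9396 + (11592 - 9500)) + 9604 = (9396 + 2092) + 9604 = 11488 + 9604 = 21092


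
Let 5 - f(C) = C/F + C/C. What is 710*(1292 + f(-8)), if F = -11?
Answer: 10116080/11 ≈ 9.1964e+5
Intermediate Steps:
f(C) = 4 + C/11 (f(C) = 5 - (C/(-11) + C/C) = 5 - (C*(-1/11) + 1) = 5 - (-C/11 + 1) = 5 - (1 - C/11) = 5 + (-1 + C/11) = 4 + C/11)
710*(1292 + f(-8)) = 710*(1292 + (4 + (1/11)*(-8))) = 710*(1292 + (4 - 8/11)) = 710*(1292 + 36/11) = 710*(14248/11) = 10116080/11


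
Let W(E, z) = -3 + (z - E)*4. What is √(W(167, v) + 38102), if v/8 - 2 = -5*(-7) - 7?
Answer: √38391 ≈ 195.94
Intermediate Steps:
v = 240 (v = 16 + 8*(-5*(-7) - 7) = 16 + 8*(35 - 7) = 16 + 8*28 = 16 + 224 = 240)
W(E, z) = -3 - 4*E + 4*z (W(E, z) = -3 + (-4*E + 4*z) = -3 - 4*E + 4*z)
√(W(167, v) + 38102) = √((-3 - 4*167 + 4*240) + 38102) = √((-3 - 668 + 960) + 38102) = √(289 + 38102) = √38391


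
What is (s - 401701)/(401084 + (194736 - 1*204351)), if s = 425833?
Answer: 24132/391469 ≈ 0.061645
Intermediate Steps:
(s - 401701)/(401084 + (194736 - 1*204351)) = (425833 - 401701)/(401084 + (194736 - 1*204351)) = 24132/(401084 + (194736 - 204351)) = 24132/(401084 - 9615) = 24132/391469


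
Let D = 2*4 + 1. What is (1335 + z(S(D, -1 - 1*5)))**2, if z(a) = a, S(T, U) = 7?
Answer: 1800964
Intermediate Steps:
D = 9 (D = 8 + 1 = 9)
(1335 + z(S(D, -1 - 1*5)))**2 = (1335 + 7)**2 = 1342**2 = 1800964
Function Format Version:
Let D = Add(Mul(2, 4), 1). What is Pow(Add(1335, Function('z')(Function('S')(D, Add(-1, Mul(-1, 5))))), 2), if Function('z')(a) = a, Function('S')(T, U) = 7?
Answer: 1800964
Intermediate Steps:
D = 9 (D = Add(8, 1) = 9)
Pow(Add(1335, Function('z')(Function('S')(D, Add(-1, Mul(-1, 5))))), 2) = Pow(Add(1335, 7), 2) = Pow(1342, 2) = 1800964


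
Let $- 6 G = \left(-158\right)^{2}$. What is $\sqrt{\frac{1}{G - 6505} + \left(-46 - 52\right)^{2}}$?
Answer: $\frac{\sqrt{200666367805}}{4571} \approx 98.0$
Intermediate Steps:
$G = - \frac{12482}{3}$ ($G = - \frac{\left(-158\right)^{2}}{6} = \left(- \frac{1}{6}\right) 24964 = - \frac{12482}{3} \approx -4160.7$)
$\sqrt{\frac{1}{G - 6505} + \left(-46 - 52\right)^{2}} = \sqrt{\frac{1}{- \frac{12482}{3} - 6505} + \left(-46 - 52\right)^{2}} = \sqrt{\frac{1}{- \frac{31997}{3}} + \left(-98\right)^{2}} = \sqrt{- \frac{3}{31997} + 9604} = \sqrt{\frac{307299185}{31997}} = \frac{\sqrt{200666367805}}{4571}$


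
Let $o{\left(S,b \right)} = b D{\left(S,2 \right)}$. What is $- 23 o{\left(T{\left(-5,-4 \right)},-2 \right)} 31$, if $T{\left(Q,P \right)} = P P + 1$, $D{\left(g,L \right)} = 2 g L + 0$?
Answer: $96968$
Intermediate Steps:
$D{\left(g,L \right)} = 2 L g$ ($D{\left(g,L \right)} = 2 L g + 0 = 2 L g$)
$T{\left(Q,P \right)} = 1 + P^{2}$ ($T{\left(Q,P \right)} = P^{2} + 1 = 1 + P^{2}$)
$o{\left(S,b \right)} = 4 S b$ ($o{\left(S,b \right)} = b 2 \cdot 2 S = b 4 S = 4 S b$)
$- 23 o{\left(T{\left(-5,-4 \right)},-2 \right)} 31 = - 23 \cdot 4 \left(1 + \left(-4\right)^{2}\right) \left(-2\right) 31 = - 23 \cdot 4 \left(1 + 16\right) \left(-2\right) 31 = - 23 \cdot 4 \cdot 17 \left(-2\right) 31 = \left(-23\right) \left(-136\right) 31 = 3128 \cdot 31 = 96968$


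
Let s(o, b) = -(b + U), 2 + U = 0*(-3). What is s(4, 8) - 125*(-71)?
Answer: 8869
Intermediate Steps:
U = -2 (U = -2 + 0*(-3) = -2 + 0 = -2)
s(o, b) = 2 - b (s(o, b) = -(b - 2) = -(-2 + b) = 2 - b)
s(4, 8) - 125*(-71) = (2 - 1*8) - 125*(-71) = (2 - 8) + 8875 = -6 + 8875 = 8869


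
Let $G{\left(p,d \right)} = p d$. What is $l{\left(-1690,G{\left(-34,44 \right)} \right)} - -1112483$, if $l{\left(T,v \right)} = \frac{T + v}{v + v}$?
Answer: $\frac{1664276161}{1496} \approx 1.1125 \cdot 10^{6}$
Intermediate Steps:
$G{\left(p,d \right)} = d p$
$l{\left(T,v \right)} = \frac{T + v}{2 v}$
$l{\left(-1690,G{\left(-34,44 \right)} \right)} - -1112483 = \frac{-1690 + 44 \left(-34\right)}{2 \cdot 44 \left(-34\right)} - -1112483 = \frac{-1690 - 1496}{2 \left(-1496\right)} + 1112483 = \frac{1}{2} \left(- \frac{1}{1496}\right) \left(-3186\right) + 1112483 = \frac{1593}{1496} + 1112483 = \frac{1664276161}{1496}$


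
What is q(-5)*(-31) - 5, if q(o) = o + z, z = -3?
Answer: 243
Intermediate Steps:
q(o) = -3 + o (q(o) = o - 3 = -3 + o)
q(-5)*(-31) - 5 = (-3 - 5)*(-31) - 5 = -8*(-31) - 5 = 248 - 5 = 243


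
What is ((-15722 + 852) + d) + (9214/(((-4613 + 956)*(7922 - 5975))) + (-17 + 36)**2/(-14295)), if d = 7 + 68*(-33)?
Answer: -580401259458628/33927652935 ≈ -17107.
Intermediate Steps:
d = -2237 (d = 7 - 2244 = -2237)
((-15722 + 852) + d) + (9214/(((-4613 + 956)*(7922 - 5975))) + (-17 + 36)**2/(-14295)) = ((-15722 + 852) - 2237) + (9214/(((-4613 + 956)*(7922 - 5975))) + (-17 + 36)**2/(-14295)) = (-14870 - 2237) + (9214/((-3657*1947)) + 19**2*(-1/14295)) = -17107 + (9214/(-7120179) + 361*(-1/14295)) = -17107 + (9214*(-1/7120179) - 361/14295) = -17107 + (-9214/7120179 - 361/14295) = -17107 - 900699583/33927652935 = -580401259458628/33927652935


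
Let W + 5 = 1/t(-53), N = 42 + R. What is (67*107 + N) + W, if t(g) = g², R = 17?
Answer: 20289408/2809 ≈ 7223.0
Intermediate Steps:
N = 59 (N = 42 + 17 = 59)
W = -14044/2809 (W = -5 + 1/((-53)²) = -5 + 1/2809 = -14044/2809 ≈ -4.9996)
(67*107 + N) + W = (67*107 + 59) - 14044/2809 = (7169 + 59) - 14044/2809 = 7228 - 14044/2809 = 20289408/2809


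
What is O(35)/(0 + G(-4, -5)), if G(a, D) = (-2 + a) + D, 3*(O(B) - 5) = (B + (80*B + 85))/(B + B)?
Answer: -397/231 ≈ -1.7186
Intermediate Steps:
O(B) = 5 + (85 + 81*B)/(6*B) (O(B) = 5 + ((B + (80*B + 85))/(B + B))/3 = 5 + ((B + (85 + 80*B))/((2*B)))/3 = 5 + ((85 + 81*B)*(1/(2*B)))/3 = 5 + ((85 + 81*B)/(2*B))/3 = 5 + (85 + 81*B)/(6*B))
G(a, D) = -2 + D + a
O(35)/(0 + G(-4, -5)) = ((1/6)*(85 + 111*35)/35)/(0 + (-2 - 5 - 4)) = ((1/6)*(1/35)*(85 + 3885))/(0 - 11) = ((1/6)*(1/35)*3970)/(-11) = -1/11*397/21 = -397/231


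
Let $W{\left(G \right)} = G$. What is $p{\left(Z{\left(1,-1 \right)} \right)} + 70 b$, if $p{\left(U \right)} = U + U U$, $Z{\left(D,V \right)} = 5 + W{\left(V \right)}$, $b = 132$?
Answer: $9260$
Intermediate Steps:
$Z{\left(D,V \right)} = 5 + V$
$p{\left(U \right)} = U + U^{2}$
$p{\left(Z{\left(1,-1 \right)} \right)} + 70 b = \left(5 - 1\right) \left(1 + \left(5 - 1\right)\right) + 70 \cdot 132 = 4 \left(1 + 4\right) + 9240 = 4 \cdot 5 + 9240 = 20 + 9240 = 9260$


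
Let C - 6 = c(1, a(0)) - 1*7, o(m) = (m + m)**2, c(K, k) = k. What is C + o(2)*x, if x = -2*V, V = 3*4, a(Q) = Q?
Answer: -385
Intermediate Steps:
V = 12
o(m) = 4*m**2 (o(m) = (2*m)**2 = 4*m**2)
C = -1 (C = 6 + (0 - 1*7) = 6 + (0 - 7) = 6 - 7 = -1)
x = -24 (x = -2*12 = -24)
C + o(2)*x = -1 + (4*2**2)*(-24) = -1 + (4*4)*(-24) = -1 + 16*(-24) = -1 - 384 = -385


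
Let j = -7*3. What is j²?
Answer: 441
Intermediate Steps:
j = -21
j² = (-21)² = 441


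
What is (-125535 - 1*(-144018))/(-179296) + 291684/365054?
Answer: 22775240691/32726360992 ≈ 0.69593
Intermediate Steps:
(-125535 - 1*(-144018))/(-179296) + 291684/365054 = (-125535 + 144018)*(-1/179296) + 291684*(1/365054) = 18483*(-1/179296) + 145842/182527 = -18483/179296 + 145842/182527 = 22775240691/32726360992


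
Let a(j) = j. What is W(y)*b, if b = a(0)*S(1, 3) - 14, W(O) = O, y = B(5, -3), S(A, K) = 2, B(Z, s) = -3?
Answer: 42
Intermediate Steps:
y = -3
b = -14 (b = 0*2 - 14 = 0 - 14 = -14)
W(y)*b = -3*(-14) = 42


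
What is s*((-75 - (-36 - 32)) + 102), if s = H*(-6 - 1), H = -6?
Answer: 3990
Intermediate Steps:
s = 42 (s = -6*(-6 - 1) = -6*(-7) = 42)
s*((-75 - (-36 - 32)) + 102) = 42*((-75 - (-36 - 32)) + 102) = 42*((-75 - 1*(-68)) + 102) = 42*((-75 + 68) + 102) = 42*(-7 + 102) = 42*95 = 3990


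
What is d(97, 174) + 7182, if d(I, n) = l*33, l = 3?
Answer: 7281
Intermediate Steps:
d(I, n) = 99 (d(I, n) = 3*33 = 99)
d(97, 174) + 7182 = 99 + 7182 = 7281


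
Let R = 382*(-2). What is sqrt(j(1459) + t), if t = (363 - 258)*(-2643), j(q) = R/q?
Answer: I*sqrt(590742022391)/1459 ≈ 526.8*I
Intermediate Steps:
R = -764
j(q) = -764/q
t = -277515 (t = 105*(-2643) = -277515)
sqrt(j(1459) + t) = sqrt(-764/1459 - 277515) = sqrt(-404895149/1459) = I*sqrt(590742022391)/1459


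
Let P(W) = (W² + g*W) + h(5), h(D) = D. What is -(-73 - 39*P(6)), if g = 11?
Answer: 4246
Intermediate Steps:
P(W) = 5 + W² + 11*W (P(W) = (W² + 11*W) + 5 = 5 + W² + 11*W)
-(-73 - 39*P(6)) = -(-73 - 39*(5 + 6² + 11*6)) = -(-73 - 39*(5 + 36 + 66)) = -(-73 - 39*107) = -(-73 - 4173) = -1*(-4246) = 4246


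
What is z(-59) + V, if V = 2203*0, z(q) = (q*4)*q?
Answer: 13924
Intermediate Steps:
z(q) = 4*q**2 (z(q) = (4*q)*q = 4*q**2)
V = 0
z(-59) + V = 4*(-59)**2 + 0 = 4*3481 + 0 = 13924 + 0 = 13924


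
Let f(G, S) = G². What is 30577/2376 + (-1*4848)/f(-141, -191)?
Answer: 66264721/5248584 ≈ 12.625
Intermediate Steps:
30577/2376 + (-1*4848)/f(-141, -191) = 30577/2376 + (-1*4848)/((-141)²) = 30577*(1/2376) - 4848/19881 = 30577/2376 - 4848*1/19881 = 30577/2376 - 1616/6627 = 66264721/5248584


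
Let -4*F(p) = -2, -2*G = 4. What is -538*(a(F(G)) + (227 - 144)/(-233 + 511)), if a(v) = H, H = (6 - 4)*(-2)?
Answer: 276801/139 ≈ 1991.4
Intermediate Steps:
G = -2 (G = -½*4 = -2)
F(p) = ½ (F(p) = -¼*(-2) = ½)
H = -4 (H = 2*(-2) = -4)
a(v) = -4
-538*(a(F(G)) + (227 - 144)/(-233 + 511)) = -538*(-4 + (227 - 144)/(-233 + 511)) = -538*(-4 + 83/278) = -538*(-1029/278) = 276801/139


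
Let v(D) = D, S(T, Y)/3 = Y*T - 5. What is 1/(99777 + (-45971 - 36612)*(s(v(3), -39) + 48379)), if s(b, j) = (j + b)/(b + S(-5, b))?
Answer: -19/75909471416 ≈ -2.5030e-10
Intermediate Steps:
S(T, Y) = -15 + 3*T*Y (S(T, Y) = 3*(Y*T - 5) = 3*(T*Y - 5) = 3*(-5 + T*Y) = -15 + 3*T*Y)
s(b, j) = (b + j)/(-15 - 14*b) (s(b, j) = (j + b)/(b + (-15 + 3*(-5)*b)) = (b + j)/(b + (-15 - 15*b)) = (b + j)/(-15 - 14*b))
1/(99777 + (-45971 - 36612)*(s(v(3), -39) + 48379)) = 1/(99777 + (-45971 - 36612)*((-1*3 - 1*(-39))/(15 + 14*3) + 48379)) = 1/(99777 - 82583*((-3 + 39)/(15 + 42) + 48379)) = 1/(99777 - 82583*(36/57 + 48379)) = 1/(99777 - 82583*((1/57)*36 + 48379)) = 1/(99777 - 82583*(12/19 + 48379)) = 1/(99777 - 82583*919213/19) = 1/(99777 - 75911367179/19) = 1/(-75909471416/19) = -19/75909471416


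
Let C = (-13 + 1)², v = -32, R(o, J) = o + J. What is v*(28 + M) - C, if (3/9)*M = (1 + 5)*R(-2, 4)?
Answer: -2192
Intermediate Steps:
R(o, J) = J + o
C = 144 (C = (-12)² = 144)
M = 36 (M = 3*((1 + 5)*(4 - 2)) = 3*(6*2) = 3*12 = 36)
v*(28 + M) - C = -32*(28 + 36) - 1*144 = -32*64 - 144 = -2048 - 144 = -2192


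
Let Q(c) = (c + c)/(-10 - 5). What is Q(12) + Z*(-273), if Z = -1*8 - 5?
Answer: 17737/5 ≈ 3547.4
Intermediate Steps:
Z = -13 (Z = -8 - 5 = -13)
Q(c) = -2*c/15 (Q(c) = (2*c)/(-15) = (2*c)*(-1/15) = -2*c/15)
Q(12) + Z*(-273) = -2/15*12 - 13*(-273) = -8/5 + 3549 = 17737/5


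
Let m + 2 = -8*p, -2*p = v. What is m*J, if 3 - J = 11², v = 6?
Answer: -2596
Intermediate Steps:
p = -3 (p = -½*6 = -3)
m = 22 (m = -2 - 8*(-3) = -2 + 24 = 22)
J = -118 (J = 3 - 1*11² = 3 - 1*121 = 3 - 121 = -118)
m*J = 22*(-118) = -2596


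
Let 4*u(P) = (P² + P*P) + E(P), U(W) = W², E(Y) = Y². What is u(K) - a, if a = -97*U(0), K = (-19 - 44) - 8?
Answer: 15123/4 ≈ 3780.8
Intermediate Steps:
K = -71 (K = -63 - 8 = -71)
u(P) = 3*P²/4 (u(P) = ((P² + P*P) + P²)/4 = ((P² + P²) + P²)/4 = (2*P² + P²)/4 = (3*P²)/4 = 3*P²/4)
a = 0 (a = -97*0² = -97*0 = 0)
u(K) - a = (¾)*(-71)² - 1*0 = (¾)*5041 + 0 = 15123/4 + 0 = 15123/4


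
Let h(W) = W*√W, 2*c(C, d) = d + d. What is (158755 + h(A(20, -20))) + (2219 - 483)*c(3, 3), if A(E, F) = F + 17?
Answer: 163963 - 3*I*√3 ≈ 1.6396e+5 - 5.1962*I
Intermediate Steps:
A(E, F) = 17 + F
c(C, d) = d (c(C, d) = (d + d)/2 = (2*d)/2 = d)
h(W) = W^(3/2)
(158755 + h(A(20, -20))) + (2219 - 483)*c(3, 3) = (158755 + (17 - 20)^(3/2)) + (2219 - 483)*3 = (158755 + (-3)^(3/2)) + 1736*3 = (158755 - 3*I*√3) + 5208 = 163963 - 3*I*√3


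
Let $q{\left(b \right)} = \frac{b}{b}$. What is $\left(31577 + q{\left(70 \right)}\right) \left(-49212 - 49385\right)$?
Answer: $-3113496066$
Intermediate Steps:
$q{\left(b \right)} = 1$
$\left(31577 + q{\left(70 \right)}\right) \left(-49212 - 49385\right) = \left(31577 + 1\right) \left(-49212 - 49385\right) = 31578 \left(-98597\right) = -3113496066$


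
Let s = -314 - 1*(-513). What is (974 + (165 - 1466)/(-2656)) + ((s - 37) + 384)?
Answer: 4038421/2656 ≈ 1520.5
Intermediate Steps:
s = 199 (s = -314 + 513 = 199)
(974 + (165 - 1466)/(-2656)) + ((s - 37) + 384) = (974 + (165 - 1466)/(-2656)) + ((199 - 37) + 384) = (974 - 1301*(-1/2656)) + (162 + 384) = (974 + 1301/2656) + 546 = 2588245/2656 + 546 = 4038421/2656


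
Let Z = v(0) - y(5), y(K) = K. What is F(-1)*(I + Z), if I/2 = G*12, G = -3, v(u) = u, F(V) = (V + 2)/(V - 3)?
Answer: 77/4 ≈ 19.250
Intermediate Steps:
F(V) = (2 + V)/(-3 + V)
I = -72 (I = 2*(-3*12) = 2*(-36) = -72)
Z = -5 (Z = 0 - 1*5 = 0 - 5 = -5)
F(-1)*(I + Z) = ((2 - 1)/(-3 - 1))*(-72 - 5) = (1/(-4))*(-77) = -1/4*1*(-77) = -1/4*(-77) = 77/4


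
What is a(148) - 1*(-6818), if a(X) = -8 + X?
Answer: 6958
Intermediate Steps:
a(148) - 1*(-6818) = (-8 + 148) - 1*(-6818) = 140 + 6818 = 6958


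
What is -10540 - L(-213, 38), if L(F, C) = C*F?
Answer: -2446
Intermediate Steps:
-10540 - L(-213, 38) = -10540 - 38*(-213) = -10540 - 1*(-8094) = -10540 + 8094 = -2446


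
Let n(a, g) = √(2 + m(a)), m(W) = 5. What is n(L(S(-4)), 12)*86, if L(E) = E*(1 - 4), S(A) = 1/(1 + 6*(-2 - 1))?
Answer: 86*√7 ≈ 227.53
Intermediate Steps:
S(A) = -1/17 (S(A) = 1/(1 + 6*(-3)) = 1/(1 - 18) = 1/(-17) = -1/17)
L(E) = -3*E (L(E) = E*(-3) = -3*E)
n(a, g) = √7 (n(a, g) = √(2 + 5) = √7)
n(L(S(-4)), 12)*86 = √7*86 = 86*√7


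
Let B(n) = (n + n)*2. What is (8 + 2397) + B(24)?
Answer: 2501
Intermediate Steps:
B(n) = 4*n (B(n) = (2*n)*2 = 4*n)
(8 + 2397) + B(24) = (8 + 2397) + 4*24 = 2405 + 96 = 2501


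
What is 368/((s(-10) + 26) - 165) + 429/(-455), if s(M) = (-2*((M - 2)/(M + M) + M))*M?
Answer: -23671/11445 ≈ -2.0682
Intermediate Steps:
s(M) = M*(-2*M - (-2 + M)/M) (s(M) = (-2*((-2 + M)/((2*M)) + M))*M = (-2*((-2 + M)*(1/(2*M)) + M))*M = (-2*((-2 + M)/(2*M) + M))*M = (-2*(M + (-2 + M)/(2*M)))*M = (-2*M - (-2 + M)/M)*M = M*(-2*M - (-2 + M)/M))
368/((s(-10) + 26) - 165) + 429/(-455) = 368/(((2 - 1*(-10) - 2*(-10)²) + 26) - 165) + 429/(-455) = 368/(((2 + 10 - 2*100) + 26) - 165) + 429*(-1/455) = 368/(((2 + 10 - 200) + 26) - 165) - 33/35 = 368/((-188 + 26) - 165) - 33/35 = 368/(-162 - 165) - 33/35 = 368/(-327) - 33/35 = 368*(-1/327) - 33/35 = -368/327 - 33/35 = -23671/11445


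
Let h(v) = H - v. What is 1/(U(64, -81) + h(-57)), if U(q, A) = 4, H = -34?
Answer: 1/27 ≈ 0.037037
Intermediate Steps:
h(v) = -34 - v
1/(U(64, -81) + h(-57)) = 1/(4 + (-34 - 1*(-57))) = 1/(4 + (-34 + 57)) = 1/(4 + 23) = 1/27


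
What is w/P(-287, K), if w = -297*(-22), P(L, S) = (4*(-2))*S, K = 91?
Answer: -3267/364 ≈ -8.9753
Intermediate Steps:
P(L, S) = -8*S
w = 6534
w/P(-287, K) = 6534/((-8*91)) = 6534/(-728) = 6534*(-1/728) = -3267/364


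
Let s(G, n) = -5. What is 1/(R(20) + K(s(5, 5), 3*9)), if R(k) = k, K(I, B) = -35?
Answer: -1/15 ≈ -0.066667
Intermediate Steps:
1/(R(20) + K(s(5, 5), 3*9)) = 1/(20 - 35) = 1/(-15) = -1/15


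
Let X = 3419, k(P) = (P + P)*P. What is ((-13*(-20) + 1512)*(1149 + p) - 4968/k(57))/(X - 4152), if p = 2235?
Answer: -2164717452/264613 ≈ -8180.7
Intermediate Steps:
k(P) = 2*P**2 (k(P) = (2*P)*P = 2*P**2)
((-13*(-20) + 1512)*(1149 + p) - 4968/k(57))/(X - 4152) = ((-13*(-20) + 1512)*(1149 + 2235) - 4968/(2*57**2))/(3419 - 4152) = ((260 + 1512)*3384 - 4968/(2*3249))/(-733) = (1772*3384 - 4968/6498)*(-1/733) = (5996448 - 4968*1/6498)*(-1/733) = (5996448 - 276/361)*(-1/733) = (2164717452/361)*(-1/733) = -2164717452/264613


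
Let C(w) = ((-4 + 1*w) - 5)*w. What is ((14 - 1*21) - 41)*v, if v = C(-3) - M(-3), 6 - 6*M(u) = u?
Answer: -1656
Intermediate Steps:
C(w) = w*(-9 + w) (C(w) = ((-4 + w) - 5)*w = (-9 + w)*w = w*(-9 + w))
M(u) = 1 - u/6
v = 69/2 (v = -3*(-9 - 3) - (1 - 1/6*(-3)) = -3*(-12) - (1 + 1/2) = 36 - 1*3/2 = 36 - 3/2 = 69/2 ≈ 34.500)
((14 - 1*21) - 41)*v = ((14 - 1*21) - 41)*(69/2) = ((14 - 21) - 41)*(69/2) = (-7 - 41)*(69/2) = -48*69/2 = -1656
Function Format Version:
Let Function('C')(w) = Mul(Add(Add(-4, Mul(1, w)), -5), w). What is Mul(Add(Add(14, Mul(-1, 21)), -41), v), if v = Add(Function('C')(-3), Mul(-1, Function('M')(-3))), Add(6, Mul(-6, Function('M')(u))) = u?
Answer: -1656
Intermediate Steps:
Function('C')(w) = Mul(w, Add(-9, w)) (Function('C')(w) = Mul(Add(Add(-4, w), -5), w) = Mul(Add(-9, w), w) = Mul(w, Add(-9, w)))
Function('M')(u) = Add(1, Mul(Rational(-1, 6), u))
v = Rational(69, 2) (v = Add(Mul(-3, Add(-9, -3)), Mul(-1, Add(1, Mul(Rational(-1, 6), -3)))) = Add(Mul(-3, -12), Mul(-1, Add(1, Rational(1, 2)))) = Add(36, Mul(-1, Rational(3, 2))) = Add(36, Rational(-3, 2)) = Rational(69, 2) ≈ 34.500)
Mul(Add(Add(14, Mul(-1, 21)), -41), v) = Mul(Add(Add(14, Mul(-1, 21)), -41), Rational(69, 2)) = Mul(Add(Add(14, -21), -41), Rational(69, 2)) = Mul(Add(-7, -41), Rational(69, 2)) = Mul(-48, Rational(69, 2)) = -1656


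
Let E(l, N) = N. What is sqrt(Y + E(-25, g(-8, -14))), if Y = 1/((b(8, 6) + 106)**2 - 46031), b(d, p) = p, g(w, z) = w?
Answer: I*sqrt(8971066839)/33487 ≈ 2.8284*I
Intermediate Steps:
Y = -1/33487 (Y = 1/((6 + 106)**2 - 46031) = 1/(112**2 - 46031) = 1/(12544 - 46031) = 1/(-33487) = -1/33487 ≈ -2.9862e-5)
sqrt(Y + E(-25, g(-8, -14))) = sqrt(-1/33487 - 8) = sqrt(-267897/33487) = I*sqrt(8971066839)/33487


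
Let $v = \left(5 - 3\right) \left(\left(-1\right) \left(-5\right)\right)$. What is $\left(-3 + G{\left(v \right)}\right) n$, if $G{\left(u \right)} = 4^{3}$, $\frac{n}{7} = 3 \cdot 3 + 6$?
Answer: $6405$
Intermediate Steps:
$n = 105$ ($n = 7 \left(3 \cdot 3 + 6\right) = 7 \left(9 + 6\right) = 7 \cdot 15 = 105$)
$v = 10$ ($v = 2 \cdot 5 = 10$)
$G{\left(u \right)} = 64$
$\left(-3 + G{\left(v \right)}\right) n = \left(-3 + 64\right) 105 = 61 \cdot 105 = 6405$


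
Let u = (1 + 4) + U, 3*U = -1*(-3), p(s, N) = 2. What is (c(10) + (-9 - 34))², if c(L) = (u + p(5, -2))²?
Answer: 441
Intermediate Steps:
U = 1 (U = (-1*(-3))/3 = (⅓)*3 = 1)
u = 6 (u = (1 + 4) + 1 = 5 + 1 = 6)
c(L) = 64 (c(L) = (6 + 2)² = 8² = 64)
(c(10) + (-9 - 34))² = (64 + (-9 - 34))² = (64 - 43)² = 21² = 441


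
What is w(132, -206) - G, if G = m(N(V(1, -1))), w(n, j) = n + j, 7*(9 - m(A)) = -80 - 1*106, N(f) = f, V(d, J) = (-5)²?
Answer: -767/7 ≈ -109.57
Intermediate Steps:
V(d, J) = 25
m(A) = 249/7 (m(A) = 9 - (-80 - 1*106)/7 = 9 - (-80 - 106)/7 = 9 - ⅐*(-186) = 9 + 186/7 = 249/7)
w(n, j) = j + n
G = 249/7 ≈ 35.571
w(132, -206) - G = (-206 + 132) - 1*249/7 = -74 - 249/7 = -767/7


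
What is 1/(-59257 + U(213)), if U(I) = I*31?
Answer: -1/52654 ≈ -1.8992e-5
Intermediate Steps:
U(I) = 31*I
1/(-59257 + U(213)) = 1/(-59257 + 31*213) = 1/(-59257 + 6603) = 1/(-52654) = -1/52654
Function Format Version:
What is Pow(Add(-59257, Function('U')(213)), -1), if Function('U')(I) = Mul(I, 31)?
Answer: Rational(-1, 52654) ≈ -1.8992e-5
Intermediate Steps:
Function('U')(I) = Mul(31, I)
Pow(Add(-59257, Function('U')(213)), -1) = Pow(Add(-59257, Mul(31, 213)), -1) = Pow(Add(-59257, 6603), -1) = Pow(-52654, -1) = Rational(-1, 52654)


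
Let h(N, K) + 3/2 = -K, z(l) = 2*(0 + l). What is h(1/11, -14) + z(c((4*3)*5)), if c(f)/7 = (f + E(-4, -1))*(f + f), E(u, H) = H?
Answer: 198265/2 ≈ 99133.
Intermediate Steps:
c(f) = 14*f*(-1 + f) (c(f) = 7*((f - 1)*(f + f)) = 7*((-1 + f)*(2*f)) = 7*(2*f*(-1 + f)) = 14*f*(-1 + f))
z(l) = 2*l
h(N, K) = -3/2 - K
h(1/11, -14) + z(c((4*3)*5)) = (-3/2 - 1*(-14)) + 2*(14*((4*3)*5)*(-1 + (4*3)*5)) = (-3/2 + 14) + 2*(14*(12*5)*(-1 + 12*5)) = 25/2 + 2*(14*60*(-1 + 60)) = 25/2 + 2*(14*60*59) = 25/2 + 2*49560 = 25/2 + 99120 = 198265/2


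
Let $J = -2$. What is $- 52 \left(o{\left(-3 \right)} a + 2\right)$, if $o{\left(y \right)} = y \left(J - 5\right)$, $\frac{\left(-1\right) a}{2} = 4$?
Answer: $8632$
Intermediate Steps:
$a = -8$ ($a = \left(-2\right) 4 = -8$)
$o{\left(y \right)} = - 7 y$ ($o{\left(y \right)} = y \left(-2 - 5\right) = y \left(-7\right) = - 7 y$)
$- 52 \left(o{\left(-3 \right)} a + 2\right) = - 52 \left(\left(-7\right) \left(-3\right) \left(-8\right) + 2\right) = - 52 \left(21 \left(-8\right) + 2\right) = - 52 \left(-168 + 2\right) = \left(-52\right) \left(-166\right) = 8632$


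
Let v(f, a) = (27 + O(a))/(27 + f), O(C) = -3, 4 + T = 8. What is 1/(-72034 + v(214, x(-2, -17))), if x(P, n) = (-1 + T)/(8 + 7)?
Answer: -241/17360170 ≈ -1.3882e-5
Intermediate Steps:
T = 4 (T = -4 + 8 = 4)
x(P, n) = ⅕ (x(P, n) = (-1 + 4)/(8 + 7) = 3/15 = 3*(1/15) = ⅕)
v(f, a) = 24/(27 + f) (v(f, a) = (27 - 3)/(27 + f) = 24/(27 + f))
1/(-72034 + v(214, x(-2, -17))) = 1/(-72034 + 24/(27 + 214)) = 1/(-72034 + 24/241) = 1/(-17360170/241) = -241/17360170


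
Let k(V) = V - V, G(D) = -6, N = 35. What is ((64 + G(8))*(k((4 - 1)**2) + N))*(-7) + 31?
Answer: -14179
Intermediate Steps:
k(V) = 0
((64 + G(8))*(k((4 - 1)**2) + N))*(-7) + 31 = ((64 - 6)*(0 + 35))*(-7) + 31 = (58*35)*(-7) + 31 = 2030*(-7) + 31 = -14210 + 31 = -14179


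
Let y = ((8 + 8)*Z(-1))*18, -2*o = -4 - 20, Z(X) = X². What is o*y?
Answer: 3456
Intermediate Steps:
o = 12 (o = -(-4 - 20)/2 = -½*(-24) = 12)
y = 288 (y = ((8 + 8)*(-1)²)*18 = (16*1)*18 = 16*18 = 288)
o*y = 12*288 = 3456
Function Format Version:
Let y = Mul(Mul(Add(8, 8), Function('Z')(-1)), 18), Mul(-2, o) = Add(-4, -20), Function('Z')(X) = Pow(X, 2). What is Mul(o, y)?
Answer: 3456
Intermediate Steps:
o = 12 (o = Mul(Rational(-1, 2), Add(-4, -20)) = Mul(Rational(-1, 2), -24) = 12)
y = 288 (y = Mul(Mul(Add(8, 8), Pow(-1, 2)), 18) = Mul(Mul(16, 1), 18) = Mul(16, 18) = 288)
Mul(o, y) = Mul(12, 288) = 3456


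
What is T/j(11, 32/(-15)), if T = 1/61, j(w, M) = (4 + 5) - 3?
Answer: 1/366 ≈ 0.0027322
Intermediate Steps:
j(w, M) = 6 (j(w, M) = 9 - 3 = 6)
T = 1/61 ≈ 0.016393
T/j(11, 32/(-15)) = (1/61)/6 = (1/61)*(⅙) = 1/366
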